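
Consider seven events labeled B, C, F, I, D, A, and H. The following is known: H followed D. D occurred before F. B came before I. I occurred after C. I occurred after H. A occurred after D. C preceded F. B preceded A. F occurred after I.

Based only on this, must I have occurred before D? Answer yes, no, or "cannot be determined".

no

Tracing the constraints gives D → H → I, so D must come before I.
That means I cannot be before D.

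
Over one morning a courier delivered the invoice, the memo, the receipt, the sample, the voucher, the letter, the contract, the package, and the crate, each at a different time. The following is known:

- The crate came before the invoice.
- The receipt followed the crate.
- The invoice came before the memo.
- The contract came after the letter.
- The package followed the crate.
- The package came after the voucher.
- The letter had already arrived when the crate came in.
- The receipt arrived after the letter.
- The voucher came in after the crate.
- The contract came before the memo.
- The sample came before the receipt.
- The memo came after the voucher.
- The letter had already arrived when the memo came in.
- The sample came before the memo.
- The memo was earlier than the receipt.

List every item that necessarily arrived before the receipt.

the contract, the crate, the invoice, the letter, the memo, the sample, the voucher

Directly stated before the receipt: the crate, the letter, the memo, and the sample.
The contract reaches the receipt via the contract → the memo → the receipt.
The invoice reaches the receipt via the invoice → the memo → the receipt.
The voucher reaches the receipt via the voucher → the memo → the receipt.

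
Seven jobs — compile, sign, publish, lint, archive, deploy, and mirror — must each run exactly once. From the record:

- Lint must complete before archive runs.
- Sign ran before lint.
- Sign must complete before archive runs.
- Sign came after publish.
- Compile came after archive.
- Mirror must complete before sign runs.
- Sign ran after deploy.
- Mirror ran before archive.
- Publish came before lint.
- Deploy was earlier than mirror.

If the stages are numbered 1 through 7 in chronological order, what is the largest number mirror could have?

Mirror must come before archive, compile, lint, and sign — 4 stages forced after it.
Everything else can be placed before mirror in some valid order, so mirror can sit as late as position 7 − 4 = 3.

3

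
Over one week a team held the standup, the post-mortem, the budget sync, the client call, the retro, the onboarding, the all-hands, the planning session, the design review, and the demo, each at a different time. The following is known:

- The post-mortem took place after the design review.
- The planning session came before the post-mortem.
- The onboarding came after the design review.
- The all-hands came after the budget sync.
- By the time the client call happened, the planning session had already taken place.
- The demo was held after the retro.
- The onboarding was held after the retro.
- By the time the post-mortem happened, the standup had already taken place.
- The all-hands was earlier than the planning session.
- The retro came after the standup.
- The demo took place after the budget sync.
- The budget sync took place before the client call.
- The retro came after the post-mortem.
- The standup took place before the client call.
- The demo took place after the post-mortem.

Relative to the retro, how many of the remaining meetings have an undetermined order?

Forced before the retro: the all-hands, the budget sync, the design review, the planning session, the post-mortem, and the standup; forced after the retro: the demo and the onboarding.
That leaves the client call with no forced order relative to the retro — 1.

1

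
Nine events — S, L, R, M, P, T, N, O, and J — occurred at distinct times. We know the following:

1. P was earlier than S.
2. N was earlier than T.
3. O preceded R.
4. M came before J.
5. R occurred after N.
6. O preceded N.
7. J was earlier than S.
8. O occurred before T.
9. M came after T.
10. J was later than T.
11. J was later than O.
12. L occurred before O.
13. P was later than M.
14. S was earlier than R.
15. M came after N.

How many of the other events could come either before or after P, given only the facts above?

Forced before P: L, M, N, O, and T; forced after P: R and S.
That leaves J with no forced order relative to P — 1.

1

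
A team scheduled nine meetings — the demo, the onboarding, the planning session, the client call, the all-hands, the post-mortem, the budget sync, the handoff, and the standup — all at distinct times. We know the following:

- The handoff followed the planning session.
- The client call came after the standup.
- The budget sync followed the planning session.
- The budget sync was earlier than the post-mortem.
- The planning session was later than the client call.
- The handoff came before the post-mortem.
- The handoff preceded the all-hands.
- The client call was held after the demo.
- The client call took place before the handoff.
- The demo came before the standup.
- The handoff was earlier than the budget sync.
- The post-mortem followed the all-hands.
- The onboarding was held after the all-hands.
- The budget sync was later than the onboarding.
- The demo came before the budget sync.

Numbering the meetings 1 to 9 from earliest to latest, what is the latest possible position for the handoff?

5

The handoff must come before the all-hands, the budget sync, the onboarding, and the post-mortem — 4 meetings forced after it.
Everything else can be placed before the handoff in some valid order, so the handoff can sit as late as position 9 − 4 = 5.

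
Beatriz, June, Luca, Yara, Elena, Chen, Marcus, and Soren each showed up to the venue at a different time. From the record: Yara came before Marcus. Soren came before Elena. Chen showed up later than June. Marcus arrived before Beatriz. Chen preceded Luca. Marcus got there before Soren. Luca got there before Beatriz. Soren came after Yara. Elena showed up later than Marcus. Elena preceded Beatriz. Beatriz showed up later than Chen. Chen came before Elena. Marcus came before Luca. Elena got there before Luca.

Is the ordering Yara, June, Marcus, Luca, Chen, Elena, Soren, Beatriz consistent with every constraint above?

The constraints require Soren before Elena, but in the proposed sequence Elena appears ahead of Soren. That one violation is enough.

no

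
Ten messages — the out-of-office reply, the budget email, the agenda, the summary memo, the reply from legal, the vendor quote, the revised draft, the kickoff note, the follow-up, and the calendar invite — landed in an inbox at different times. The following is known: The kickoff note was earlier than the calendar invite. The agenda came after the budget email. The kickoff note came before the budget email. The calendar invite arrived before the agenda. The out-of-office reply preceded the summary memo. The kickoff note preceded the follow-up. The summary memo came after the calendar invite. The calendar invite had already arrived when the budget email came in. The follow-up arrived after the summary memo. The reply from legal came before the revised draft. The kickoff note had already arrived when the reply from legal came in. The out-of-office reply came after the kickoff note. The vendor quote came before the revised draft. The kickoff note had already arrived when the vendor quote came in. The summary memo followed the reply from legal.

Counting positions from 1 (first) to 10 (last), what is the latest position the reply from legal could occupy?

7

The reply from legal must come before the follow-up, the revised draft, and the summary memo — 3 messages forced after it.
Everything else can be placed before the reply from legal in some valid order, so the reply from legal can sit as late as position 10 − 3 = 7.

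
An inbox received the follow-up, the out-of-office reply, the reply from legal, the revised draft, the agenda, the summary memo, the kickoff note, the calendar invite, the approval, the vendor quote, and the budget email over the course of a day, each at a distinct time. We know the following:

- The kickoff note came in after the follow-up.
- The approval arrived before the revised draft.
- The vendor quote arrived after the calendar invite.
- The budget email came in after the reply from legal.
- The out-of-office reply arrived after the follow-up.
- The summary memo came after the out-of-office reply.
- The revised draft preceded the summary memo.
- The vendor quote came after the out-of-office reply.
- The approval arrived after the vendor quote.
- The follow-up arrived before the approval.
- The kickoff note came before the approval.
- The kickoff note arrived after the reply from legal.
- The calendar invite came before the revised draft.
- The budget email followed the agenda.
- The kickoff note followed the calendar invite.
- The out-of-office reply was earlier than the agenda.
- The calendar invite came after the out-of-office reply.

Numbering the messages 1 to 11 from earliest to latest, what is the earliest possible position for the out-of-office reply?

The follow-up must come before the out-of-office reply — 1 forced predecessor.
Nothing else is forced ahead of the out-of-office reply, so its earliest slot is position 1 + 1 = 2.

2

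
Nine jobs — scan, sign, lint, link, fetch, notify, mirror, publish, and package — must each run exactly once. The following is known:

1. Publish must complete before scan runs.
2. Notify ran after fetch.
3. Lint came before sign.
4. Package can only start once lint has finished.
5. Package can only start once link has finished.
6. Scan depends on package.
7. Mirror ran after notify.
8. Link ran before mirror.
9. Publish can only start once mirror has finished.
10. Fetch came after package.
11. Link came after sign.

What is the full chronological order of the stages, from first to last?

lint, sign, link, package, fetch, notify, mirror, publish, scan

The constraints fix every adjacent pair, so only one ordering works:
lint → sign → link → package → fetch → notify → mirror → publish → scan.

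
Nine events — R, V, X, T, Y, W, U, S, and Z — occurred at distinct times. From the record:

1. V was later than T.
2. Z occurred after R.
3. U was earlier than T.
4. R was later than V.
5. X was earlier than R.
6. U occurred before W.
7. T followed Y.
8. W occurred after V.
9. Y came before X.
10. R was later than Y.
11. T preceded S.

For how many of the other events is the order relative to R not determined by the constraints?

Forced before R: T, U, V, X, and Y; forced after R: Z.
That leaves S and W with no forced order relative to R — 2.

2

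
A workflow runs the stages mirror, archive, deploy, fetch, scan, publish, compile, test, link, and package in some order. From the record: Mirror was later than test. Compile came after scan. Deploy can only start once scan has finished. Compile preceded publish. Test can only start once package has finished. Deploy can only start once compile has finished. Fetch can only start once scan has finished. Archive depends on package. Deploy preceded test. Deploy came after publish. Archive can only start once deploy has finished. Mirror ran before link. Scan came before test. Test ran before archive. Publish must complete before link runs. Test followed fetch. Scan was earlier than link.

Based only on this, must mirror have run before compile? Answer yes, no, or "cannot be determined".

no

Tracing the constraints gives compile → deploy → test → mirror, so compile must come before mirror.
That means mirror cannot be before compile.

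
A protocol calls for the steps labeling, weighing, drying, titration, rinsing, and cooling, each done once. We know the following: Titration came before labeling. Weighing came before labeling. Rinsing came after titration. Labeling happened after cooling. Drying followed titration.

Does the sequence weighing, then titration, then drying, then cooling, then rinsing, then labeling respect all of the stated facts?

Check each stated constraint against the proposed order — e.g. titration is ahead of labeling; weighing is ahead of labeling. Every pair is in the required order; nothing is violated.

yes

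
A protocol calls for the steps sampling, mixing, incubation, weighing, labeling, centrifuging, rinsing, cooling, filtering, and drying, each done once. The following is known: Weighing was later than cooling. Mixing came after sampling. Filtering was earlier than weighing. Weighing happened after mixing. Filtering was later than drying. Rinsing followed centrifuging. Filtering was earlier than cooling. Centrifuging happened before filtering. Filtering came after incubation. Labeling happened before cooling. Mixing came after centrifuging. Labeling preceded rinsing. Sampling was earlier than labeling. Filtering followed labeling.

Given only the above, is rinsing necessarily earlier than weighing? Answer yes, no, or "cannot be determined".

cannot be determined

No chain of stated constraints runs from rinsing to weighing, and none runs from weighing to rinsing either.
So the relative order of rinsing and weighing is not fixed by the given facts.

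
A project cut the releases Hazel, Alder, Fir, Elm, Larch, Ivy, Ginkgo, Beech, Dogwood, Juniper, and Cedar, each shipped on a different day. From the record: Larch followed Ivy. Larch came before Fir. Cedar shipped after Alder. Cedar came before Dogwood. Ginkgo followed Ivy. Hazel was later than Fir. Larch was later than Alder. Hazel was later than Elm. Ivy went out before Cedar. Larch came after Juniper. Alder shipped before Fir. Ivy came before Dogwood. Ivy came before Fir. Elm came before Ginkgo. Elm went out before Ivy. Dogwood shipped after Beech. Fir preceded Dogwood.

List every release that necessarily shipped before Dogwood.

Alder, Beech, Cedar, Elm, Fir, Ivy, Juniper, Larch

Directly stated before Dogwood: Beech, Cedar, Fir, and Ivy.
Alder reaches Dogwood via Alder → Cedar → Dogwood.
Elm reaches Dogwood via Elm → Ivy → Dogwood.
Juniper reaches Dogwood via Juniper → Larch → Fir → Dogwood.
Likewise Larch reaches Dogwood by chaining the stated constraints.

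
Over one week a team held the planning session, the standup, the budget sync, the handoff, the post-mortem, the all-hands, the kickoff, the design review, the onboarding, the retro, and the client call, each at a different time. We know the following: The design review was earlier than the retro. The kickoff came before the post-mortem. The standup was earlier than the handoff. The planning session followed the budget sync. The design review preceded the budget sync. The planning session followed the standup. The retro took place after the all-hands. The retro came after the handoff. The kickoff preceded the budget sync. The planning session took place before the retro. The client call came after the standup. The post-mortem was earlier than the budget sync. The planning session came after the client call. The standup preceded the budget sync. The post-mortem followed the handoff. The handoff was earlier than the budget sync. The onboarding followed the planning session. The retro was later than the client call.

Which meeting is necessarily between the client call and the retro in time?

Tracing the constraints gives the client call → the planning session → the retro, so the planning session sits after the client call and before the retro.
No other meeting is forced both after the client call and before the retro.

the planning session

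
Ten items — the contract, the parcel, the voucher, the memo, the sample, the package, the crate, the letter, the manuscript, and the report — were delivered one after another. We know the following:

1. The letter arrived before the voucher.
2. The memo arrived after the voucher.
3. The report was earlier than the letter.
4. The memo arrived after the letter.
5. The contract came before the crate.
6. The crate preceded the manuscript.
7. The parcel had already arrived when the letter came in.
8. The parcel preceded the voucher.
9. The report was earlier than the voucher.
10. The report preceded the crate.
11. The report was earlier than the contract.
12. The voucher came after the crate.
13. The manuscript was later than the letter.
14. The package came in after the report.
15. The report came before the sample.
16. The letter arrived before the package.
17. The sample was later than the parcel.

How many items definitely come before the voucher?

Directly stated before the voucher: the crate, the letter, the parcel, and the report.
The contract reaches the voucher via the contract → the crate → the voucher.
That's the contract, the crate, the letter, the parcel, and the report — 5 in all.

5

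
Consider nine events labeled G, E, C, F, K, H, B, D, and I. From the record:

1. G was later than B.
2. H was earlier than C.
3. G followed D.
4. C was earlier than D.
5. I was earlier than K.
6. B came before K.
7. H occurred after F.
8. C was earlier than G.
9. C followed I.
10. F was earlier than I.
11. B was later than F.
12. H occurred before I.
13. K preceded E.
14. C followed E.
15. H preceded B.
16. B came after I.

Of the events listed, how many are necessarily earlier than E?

5

Directly stated before E: K.
B reaches E via B → K → E.
F reaches E via F → B → K → E.
H reaches E via H → B → K → E.
Likewise I reaches E by chaining the stated constraints.
No chain forces C (or any of the others) ahead of E.
That's B, F, H, I, and K — 5 in all.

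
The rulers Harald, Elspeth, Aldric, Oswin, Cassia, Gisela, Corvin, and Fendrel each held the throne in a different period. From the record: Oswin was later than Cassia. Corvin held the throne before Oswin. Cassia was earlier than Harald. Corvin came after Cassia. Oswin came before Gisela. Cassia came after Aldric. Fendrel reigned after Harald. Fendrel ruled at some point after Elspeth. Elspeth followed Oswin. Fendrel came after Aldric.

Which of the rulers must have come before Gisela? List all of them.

Directly stated before Gisela: Oswin.
Aldric reaches Gisela via Aldric → Cassia → Oswin → Gisela.
Cassia reaches Gisela via Cassia → Oswin → Gisela.
Corvin reaches Gisela via Corvin → Oswin → Gisela.

Aldric, Cassia, Corvin, Oswin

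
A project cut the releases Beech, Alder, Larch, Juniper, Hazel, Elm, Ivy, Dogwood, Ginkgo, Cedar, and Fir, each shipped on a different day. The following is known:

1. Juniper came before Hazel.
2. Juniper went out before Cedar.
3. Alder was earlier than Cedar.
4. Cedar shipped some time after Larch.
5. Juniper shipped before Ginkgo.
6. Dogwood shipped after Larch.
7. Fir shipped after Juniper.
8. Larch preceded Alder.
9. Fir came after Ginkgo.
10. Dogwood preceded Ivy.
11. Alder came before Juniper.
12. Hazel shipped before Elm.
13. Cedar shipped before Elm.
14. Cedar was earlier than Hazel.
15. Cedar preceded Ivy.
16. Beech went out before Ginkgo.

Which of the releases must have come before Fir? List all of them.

Directly stated before Fir: Ginkgo and Juniper.
Alder reaches Fir via Alder → Juniper → Fir.
Beech reaches Fir via Beech → Ginkgo → Fir.
Larch reaches Fir via Larch → Alder → Juniper → Fir.
No chain forces Hazel (or any of the others) ahead of Fir.

Alder, Beech, Ginkgo, Juniper, Larch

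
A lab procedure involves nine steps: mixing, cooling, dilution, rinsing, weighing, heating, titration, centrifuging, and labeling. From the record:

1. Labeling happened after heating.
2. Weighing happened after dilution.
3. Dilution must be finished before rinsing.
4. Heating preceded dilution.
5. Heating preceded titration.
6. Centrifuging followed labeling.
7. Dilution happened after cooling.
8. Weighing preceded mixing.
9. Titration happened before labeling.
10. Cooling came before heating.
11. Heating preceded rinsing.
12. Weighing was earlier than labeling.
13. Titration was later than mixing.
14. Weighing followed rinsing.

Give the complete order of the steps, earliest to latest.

cooling, heating, dilution, rinsing, weighing, mixing, titration, labeling, centrifuging

The constraints fix every adjacent pair, so only one ordering works:
cooling → heating → dilution → rinsing → weighing → mixing → titration → labeling → centrifuging.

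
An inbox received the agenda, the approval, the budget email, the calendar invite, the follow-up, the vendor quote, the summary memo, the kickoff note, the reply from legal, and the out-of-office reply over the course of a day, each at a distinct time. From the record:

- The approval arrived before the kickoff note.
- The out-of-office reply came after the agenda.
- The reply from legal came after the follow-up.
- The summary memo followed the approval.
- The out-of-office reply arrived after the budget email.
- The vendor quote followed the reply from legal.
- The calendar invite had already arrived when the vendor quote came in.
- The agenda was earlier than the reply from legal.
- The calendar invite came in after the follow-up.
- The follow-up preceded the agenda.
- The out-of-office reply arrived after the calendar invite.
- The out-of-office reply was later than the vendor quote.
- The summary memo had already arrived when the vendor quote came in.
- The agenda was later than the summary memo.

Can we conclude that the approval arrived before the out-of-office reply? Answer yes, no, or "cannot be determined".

Chain the constraints: the approval → the summary memo → the vendor quote → the out-of-office reply. Each link is directly stated, so the approval comes before the out-of-office reply.

yes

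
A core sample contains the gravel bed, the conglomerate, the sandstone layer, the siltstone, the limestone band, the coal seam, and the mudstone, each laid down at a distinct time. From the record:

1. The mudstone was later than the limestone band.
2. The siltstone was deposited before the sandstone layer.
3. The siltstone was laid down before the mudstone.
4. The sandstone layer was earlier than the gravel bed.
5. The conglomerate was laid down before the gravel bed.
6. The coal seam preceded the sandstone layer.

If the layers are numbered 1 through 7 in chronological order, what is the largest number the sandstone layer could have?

6

The sandstone layer must come before the gravel bed — 1 layer forced after it.
Everything else can be placed before the sandstone layer in some valid order, so the sandstone layer can sit as late as position 7 − 1 = 6.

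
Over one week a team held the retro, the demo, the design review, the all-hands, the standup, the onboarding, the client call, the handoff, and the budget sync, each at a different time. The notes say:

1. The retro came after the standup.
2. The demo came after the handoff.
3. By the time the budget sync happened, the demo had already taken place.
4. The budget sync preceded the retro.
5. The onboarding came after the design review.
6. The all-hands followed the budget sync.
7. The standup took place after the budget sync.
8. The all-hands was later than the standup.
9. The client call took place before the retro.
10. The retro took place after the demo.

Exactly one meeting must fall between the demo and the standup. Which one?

the budget sync

Tracing the constraints gives the demo → the budget sync → the standup, so the budget sync sits after the demo and before the standup.
No other meeting is forced both after the demo and before the standup.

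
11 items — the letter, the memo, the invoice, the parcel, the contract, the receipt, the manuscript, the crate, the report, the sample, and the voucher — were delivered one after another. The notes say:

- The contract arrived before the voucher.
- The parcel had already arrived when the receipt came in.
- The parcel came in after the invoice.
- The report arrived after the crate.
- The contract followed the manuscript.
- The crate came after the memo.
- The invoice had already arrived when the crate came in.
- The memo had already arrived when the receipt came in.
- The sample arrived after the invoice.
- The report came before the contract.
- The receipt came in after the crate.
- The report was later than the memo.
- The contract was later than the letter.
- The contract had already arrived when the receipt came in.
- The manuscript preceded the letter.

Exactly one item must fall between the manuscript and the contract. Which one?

the letter

Tracing the constraints gives the manuscript → the letter → the contract, so the letter sits after the manuscript and before the contract.
No other item is forced both after the manuscript and before the contract.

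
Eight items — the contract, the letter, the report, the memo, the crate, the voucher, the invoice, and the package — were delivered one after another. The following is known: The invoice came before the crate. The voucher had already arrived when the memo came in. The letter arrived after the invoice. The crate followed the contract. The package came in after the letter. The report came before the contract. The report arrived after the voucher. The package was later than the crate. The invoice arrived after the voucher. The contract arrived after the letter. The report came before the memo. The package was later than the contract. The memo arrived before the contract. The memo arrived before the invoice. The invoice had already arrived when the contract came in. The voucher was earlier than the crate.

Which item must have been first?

the voucher

The voucher has a chain of constraints placing it before every other item, so the voucher must be first.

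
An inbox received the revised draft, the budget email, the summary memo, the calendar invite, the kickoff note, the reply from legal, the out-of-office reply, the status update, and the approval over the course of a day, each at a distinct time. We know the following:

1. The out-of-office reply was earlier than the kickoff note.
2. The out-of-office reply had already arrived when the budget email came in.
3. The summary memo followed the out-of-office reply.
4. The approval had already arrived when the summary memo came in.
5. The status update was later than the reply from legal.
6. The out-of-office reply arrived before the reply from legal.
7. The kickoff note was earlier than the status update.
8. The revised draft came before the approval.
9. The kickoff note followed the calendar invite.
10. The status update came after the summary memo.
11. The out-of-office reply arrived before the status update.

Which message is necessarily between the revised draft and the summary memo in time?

the approval

Tracing the constraints gives the revised draft → the approval → the summary memo, so the approval sits after the revised draft and before the summary memo.
No other message is forced both after the revised draft and before the summary memo.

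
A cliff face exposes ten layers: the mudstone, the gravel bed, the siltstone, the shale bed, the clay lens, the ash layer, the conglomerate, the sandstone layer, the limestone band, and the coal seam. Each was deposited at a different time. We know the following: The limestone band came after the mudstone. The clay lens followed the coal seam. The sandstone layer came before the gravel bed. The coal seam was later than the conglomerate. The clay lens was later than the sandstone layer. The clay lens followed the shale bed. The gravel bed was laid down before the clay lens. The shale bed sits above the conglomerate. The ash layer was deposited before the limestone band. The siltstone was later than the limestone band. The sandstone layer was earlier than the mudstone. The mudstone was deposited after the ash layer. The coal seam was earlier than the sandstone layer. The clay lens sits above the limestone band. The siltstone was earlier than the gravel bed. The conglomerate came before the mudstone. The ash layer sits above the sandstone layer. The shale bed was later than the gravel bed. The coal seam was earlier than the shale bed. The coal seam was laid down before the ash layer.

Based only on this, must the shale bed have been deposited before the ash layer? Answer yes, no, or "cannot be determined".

Tracing the constraints gives the ash layer → the limestone band → the siltstone → the gravel bed → the shale bed, so the ash layer must come before the shale bed.
That means the shale bed cannot be before the ash layer.

no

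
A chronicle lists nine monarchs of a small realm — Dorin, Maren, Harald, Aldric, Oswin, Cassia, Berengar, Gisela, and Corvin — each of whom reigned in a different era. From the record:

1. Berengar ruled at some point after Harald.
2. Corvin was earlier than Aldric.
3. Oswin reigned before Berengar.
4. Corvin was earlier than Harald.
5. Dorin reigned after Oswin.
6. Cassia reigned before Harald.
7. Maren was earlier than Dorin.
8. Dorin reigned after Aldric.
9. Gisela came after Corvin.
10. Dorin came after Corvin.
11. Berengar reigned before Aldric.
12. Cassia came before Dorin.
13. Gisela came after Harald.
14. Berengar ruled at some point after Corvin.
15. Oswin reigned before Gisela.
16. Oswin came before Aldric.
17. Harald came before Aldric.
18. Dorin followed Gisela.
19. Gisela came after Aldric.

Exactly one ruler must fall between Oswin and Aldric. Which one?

Tracing the constraints gives Oswin → Berengar → Aldric, so Berengar sits after Oswin and before Aldric.
No other ruler is forced both after Oswin and before Aldric.

Berengar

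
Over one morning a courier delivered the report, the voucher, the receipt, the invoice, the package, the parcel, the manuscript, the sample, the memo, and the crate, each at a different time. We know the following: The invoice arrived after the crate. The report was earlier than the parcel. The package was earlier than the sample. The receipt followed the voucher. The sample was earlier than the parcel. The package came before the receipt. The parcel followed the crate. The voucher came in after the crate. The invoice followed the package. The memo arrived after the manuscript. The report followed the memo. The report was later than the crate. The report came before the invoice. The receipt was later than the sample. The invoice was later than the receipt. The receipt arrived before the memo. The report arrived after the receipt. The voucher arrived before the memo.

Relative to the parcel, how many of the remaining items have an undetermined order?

Forced before the parcel: the crate, the manuscript, the memo, the package, the receipt, the report, the sample, and the voucher.
That leaves the invoice with no forced order relative to the parcel — 1.

1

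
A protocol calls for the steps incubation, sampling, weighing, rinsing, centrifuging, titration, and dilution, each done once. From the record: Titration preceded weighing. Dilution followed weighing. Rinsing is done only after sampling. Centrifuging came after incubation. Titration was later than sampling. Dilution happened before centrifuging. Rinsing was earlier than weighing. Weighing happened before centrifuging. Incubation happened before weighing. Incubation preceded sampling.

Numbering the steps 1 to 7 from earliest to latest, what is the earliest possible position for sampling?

2

Incubation must come before sampling — 1 forced predecessor.
Nothing else is forced ahead of sampling, so its earliest slot is position 1 + 1 = 2.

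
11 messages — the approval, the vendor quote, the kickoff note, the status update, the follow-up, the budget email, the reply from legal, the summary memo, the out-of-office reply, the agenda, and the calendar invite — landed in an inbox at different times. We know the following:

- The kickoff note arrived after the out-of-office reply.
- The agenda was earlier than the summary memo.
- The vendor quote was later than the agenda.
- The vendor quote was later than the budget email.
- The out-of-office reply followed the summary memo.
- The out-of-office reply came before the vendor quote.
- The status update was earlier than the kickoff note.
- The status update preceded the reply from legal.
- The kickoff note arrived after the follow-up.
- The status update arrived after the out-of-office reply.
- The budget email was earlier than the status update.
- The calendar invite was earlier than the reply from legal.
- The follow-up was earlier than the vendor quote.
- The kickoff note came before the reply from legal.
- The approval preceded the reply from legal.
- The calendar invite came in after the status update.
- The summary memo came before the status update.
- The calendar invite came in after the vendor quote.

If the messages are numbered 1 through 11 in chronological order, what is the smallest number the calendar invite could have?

The agenda, the budget email, the follow-up, the out-of-office reply, the status update, the summary memo, and the vendor quote must all come before the calendar invite — 7 forced predecessors.
Nothing else is forced ahead of the calendar invite, so its earliest slot is position 7 + 1 = 8.

8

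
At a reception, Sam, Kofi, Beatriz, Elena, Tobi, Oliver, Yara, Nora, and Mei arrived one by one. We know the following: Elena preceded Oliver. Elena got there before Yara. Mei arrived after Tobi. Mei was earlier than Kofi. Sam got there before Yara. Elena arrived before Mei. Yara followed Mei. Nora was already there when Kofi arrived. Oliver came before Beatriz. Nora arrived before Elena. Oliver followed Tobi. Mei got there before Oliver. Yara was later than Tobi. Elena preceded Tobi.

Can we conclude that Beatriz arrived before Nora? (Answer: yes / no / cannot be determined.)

Tracing the constraints gives Nora → Elena → Oliver → Beatriz, so Nora must come before Beatriz.
That means Beatriz cannot be before Nora.

no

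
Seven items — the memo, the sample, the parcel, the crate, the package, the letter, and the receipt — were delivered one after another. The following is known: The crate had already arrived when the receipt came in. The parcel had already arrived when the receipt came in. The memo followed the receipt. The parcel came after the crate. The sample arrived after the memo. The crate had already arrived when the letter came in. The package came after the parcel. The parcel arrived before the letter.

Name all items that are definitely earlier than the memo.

the crate, the parcel, the receipt

Directly stated before the memo: the receipt.
The crate reaches the memo via the crate → the receipt → the memo.
The parcel reaches the memo via the parcel → the receipt → the memo.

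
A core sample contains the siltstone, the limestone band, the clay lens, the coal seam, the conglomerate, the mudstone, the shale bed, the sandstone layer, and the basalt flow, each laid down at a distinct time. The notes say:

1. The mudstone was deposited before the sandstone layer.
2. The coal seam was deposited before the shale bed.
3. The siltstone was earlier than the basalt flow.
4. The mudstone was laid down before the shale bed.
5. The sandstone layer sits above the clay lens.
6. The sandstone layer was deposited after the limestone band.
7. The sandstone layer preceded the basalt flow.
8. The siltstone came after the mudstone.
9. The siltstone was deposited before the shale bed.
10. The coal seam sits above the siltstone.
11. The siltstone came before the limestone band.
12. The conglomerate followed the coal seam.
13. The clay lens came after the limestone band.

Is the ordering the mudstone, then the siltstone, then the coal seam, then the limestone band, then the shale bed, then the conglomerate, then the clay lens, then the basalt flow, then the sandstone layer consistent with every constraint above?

The constraints require the sandstone layer before the basalt flow, but in the proposed sequence the basalt flow appears ahead of the sandstone layer. That one violation is enough.

no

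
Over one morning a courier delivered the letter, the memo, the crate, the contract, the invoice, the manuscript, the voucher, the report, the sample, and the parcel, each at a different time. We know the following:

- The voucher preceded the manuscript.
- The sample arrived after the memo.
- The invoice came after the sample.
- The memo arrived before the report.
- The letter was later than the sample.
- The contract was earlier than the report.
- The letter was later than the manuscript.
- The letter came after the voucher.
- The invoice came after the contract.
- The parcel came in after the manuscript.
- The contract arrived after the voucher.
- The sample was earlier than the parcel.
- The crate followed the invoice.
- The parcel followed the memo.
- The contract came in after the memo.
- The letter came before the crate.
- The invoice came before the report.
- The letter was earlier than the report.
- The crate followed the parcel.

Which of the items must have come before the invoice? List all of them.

Directly stated before the invoice: the contract and the sample.
The memo reaches the invoice via the memo → the contract → the invoice.
The voucher reaches the invoice via the voucher → the contract → the invoice.
No chain forces the parcel (or any of the others) ahead of the invoice.

the contract, the memo, the sample, the voucher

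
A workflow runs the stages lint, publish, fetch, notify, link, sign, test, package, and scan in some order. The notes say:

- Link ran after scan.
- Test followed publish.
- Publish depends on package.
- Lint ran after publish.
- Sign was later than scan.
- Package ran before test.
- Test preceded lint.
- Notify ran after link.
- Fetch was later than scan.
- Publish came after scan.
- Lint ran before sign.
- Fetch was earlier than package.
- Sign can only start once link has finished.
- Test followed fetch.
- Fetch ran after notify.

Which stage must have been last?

sign

Every other stage has a chain of constraints placing it before sign, so sign is last.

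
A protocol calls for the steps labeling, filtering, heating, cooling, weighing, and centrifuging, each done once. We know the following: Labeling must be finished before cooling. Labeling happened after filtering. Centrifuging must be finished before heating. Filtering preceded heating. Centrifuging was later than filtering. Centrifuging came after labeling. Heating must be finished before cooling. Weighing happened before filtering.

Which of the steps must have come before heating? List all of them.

Directly stated before heating: centrifuging and filtering.
Labeling reaches heating via labeling → centrifuging → heating.
Weighing reaches heating via weighing → filtering → heating.

centrifuging, filtering, labeling, weighing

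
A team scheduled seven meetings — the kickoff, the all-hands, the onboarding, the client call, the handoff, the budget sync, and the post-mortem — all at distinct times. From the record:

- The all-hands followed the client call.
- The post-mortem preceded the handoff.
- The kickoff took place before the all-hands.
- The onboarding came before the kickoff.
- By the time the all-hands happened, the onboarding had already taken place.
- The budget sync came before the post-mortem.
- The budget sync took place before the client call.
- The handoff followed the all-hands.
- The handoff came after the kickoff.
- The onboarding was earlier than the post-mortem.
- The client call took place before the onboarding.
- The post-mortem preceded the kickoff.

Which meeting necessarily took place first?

The budget sync has a chain of constraints placing it before every other meeting, so the budget sync must be first.

the budget sync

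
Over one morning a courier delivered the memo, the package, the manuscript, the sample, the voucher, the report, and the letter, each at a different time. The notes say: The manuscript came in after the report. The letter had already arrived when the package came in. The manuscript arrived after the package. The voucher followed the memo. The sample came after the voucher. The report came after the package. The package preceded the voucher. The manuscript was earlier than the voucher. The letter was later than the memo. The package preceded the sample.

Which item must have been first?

the memo

The memo has a chain of constraints placing it before every other item, so the memo must be first.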